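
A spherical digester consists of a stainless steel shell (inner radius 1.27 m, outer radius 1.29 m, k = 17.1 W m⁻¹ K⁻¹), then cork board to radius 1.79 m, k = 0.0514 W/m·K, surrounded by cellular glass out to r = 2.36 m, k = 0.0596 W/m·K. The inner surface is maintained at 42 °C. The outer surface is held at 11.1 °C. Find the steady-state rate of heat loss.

Resistance network (inner→outer):
  R_stainless steel = (1/1.27 − 1/1.29)/(4πk) = 0.01221/(4π·17.1) = 5.681×10^-5 K/W
  R_cork board = (1/1.29 − 1/1.79)/(4πk) = 0.2165/(4π·0.0514) = 0.3352 K/W
  R_cellular glass = (1/1.79 − 1/2.36)/(4πk) = 0.1349/(4π·0.0596) = 0.1802 K/W
ΣR = 5.681×10^-5 + 0.3352 + 0.1802 = 0.5155 K/W
Q = ΔT/ΣR = (42 °C − 11.1 °C)/0.5155 = 59.9 W

Q = 59.9 W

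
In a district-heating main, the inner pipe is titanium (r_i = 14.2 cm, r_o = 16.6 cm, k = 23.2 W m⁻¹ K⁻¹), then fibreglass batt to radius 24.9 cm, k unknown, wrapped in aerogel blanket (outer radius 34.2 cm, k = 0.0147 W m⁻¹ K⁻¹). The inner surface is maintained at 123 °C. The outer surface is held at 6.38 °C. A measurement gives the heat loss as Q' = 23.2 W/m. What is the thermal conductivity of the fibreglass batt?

k = 0.0406 W/m·K

ΣR = ΔT/Q' = |123 − 6.38|/23.2 = 5.027 m·K/W
Known resistances:
  R'_titanium = ln(0.166/0.142)/(2πk) = 0.1562/(2π·23.2) = 0.001071 m·K/W
  R'_aerogel blanket = ln(0.342/0.249)/(2πk) = 0.3174/(2π·0.0147) = 3.436 m·K/W
R_fibreglass batt = ΣR − ΣR_known = 5.027 − 3.437 = 1.590 m·K/W
ln(r₂/r₁)/(2πk) = 1.590 ⇒ k = 0.4055/(2π·1.590) = 0.0406 W/m·K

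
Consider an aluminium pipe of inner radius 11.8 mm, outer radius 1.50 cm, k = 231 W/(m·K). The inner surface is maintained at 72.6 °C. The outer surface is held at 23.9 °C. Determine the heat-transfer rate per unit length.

Q' = 2πk·ΔT/ln(r₂/r₁) = 2π × 231 × 48.7 / ln(0.0150/0.0118) = 2.95×10^5 W/m

Q' = 2.95×10^5 W/m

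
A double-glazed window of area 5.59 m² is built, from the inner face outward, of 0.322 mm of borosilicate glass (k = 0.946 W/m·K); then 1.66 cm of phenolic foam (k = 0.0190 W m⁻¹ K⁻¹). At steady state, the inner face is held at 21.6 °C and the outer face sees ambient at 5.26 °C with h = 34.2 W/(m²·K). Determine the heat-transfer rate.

Treat each layer as a resistance in series:
  R_borosilicate glass = L/(kA) = 3.22×10^-4/(0.946·5.59) = 6.089×10^-5 K/W
  R_phenolic foam = L/(kA) = 0.0166/(0.0190·5.59) = 0.1563 K/W
  R_conv,out = 1/(hA) = 1/(34.2·5.59) = 0.005231 K/W
ΣR = 6.089×10^-5 + 0.1563 + 0.005231 = 0.1616 K/W
Q = ΔT/ΣR = (21.6 °C − 5.26 °C)/0.1616 = 101 W

Q = 101 W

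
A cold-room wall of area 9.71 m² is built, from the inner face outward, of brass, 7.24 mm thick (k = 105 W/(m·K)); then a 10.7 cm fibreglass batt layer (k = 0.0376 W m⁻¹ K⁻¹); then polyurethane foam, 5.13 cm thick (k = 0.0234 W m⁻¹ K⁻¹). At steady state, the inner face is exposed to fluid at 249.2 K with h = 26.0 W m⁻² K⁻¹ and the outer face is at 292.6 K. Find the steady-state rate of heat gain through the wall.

Q = 83.0 W

Resistance network (inner→outer):
  R_conv,in = 1/(hA) = 1/(26.0·9.71) = 0.003961 K/W
  R_brass = L/(kA) = 0.00724/(105·9.71) = 7.101×10^-6 K/W
  R_fibreglass batt = L/(kA) = 0.107/(0.0376·9.71) = 0.2931 K/W
  R_polyurethane foam = L/(kA) = 0.0513/(0.0234·9.71) = 0.2258 K/W
ΣR = 0.003961 + 7.101×10^-6 + 0.2931 + 0.2258 = 0.5229 K/W
Q = ΔT/ΣR = (249.2 K − 292.6 K)/0.5229 = -83.0 W
(Negative Q ⇒ heat flows inward; heat gain = 83.0 W.)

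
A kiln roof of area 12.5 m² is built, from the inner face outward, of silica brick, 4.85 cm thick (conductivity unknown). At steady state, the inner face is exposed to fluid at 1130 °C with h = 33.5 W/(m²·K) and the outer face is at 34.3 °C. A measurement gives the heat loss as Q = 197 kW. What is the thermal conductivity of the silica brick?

ΣR = ΔT/Q = |1130 − 34.3|/1.97×10^5 = 0.005562 K/W
Known resistances:
  R_conv,in = 1/(hA) = 1/(33.5·12.5) = 0.002388 K/W
R_silica brick = ΣR − ΣR_known = 0.005562 − 0.002388 = 0.003174 K/W
L/(kA) = 0.003174 ⇒ k = 0.0485/(0.003174·12.5) = 1.22 W/m·K

k = 1.22 W/m·K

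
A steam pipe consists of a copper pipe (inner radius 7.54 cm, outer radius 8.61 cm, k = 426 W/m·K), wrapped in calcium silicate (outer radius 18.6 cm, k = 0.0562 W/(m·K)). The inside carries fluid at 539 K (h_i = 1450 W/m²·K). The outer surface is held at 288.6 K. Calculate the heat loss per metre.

Series thermal resistances, inner to outer:
  R'_conv,in = 1/(2πr h) = 1/(2π·0.0754·1450) = 0.001456 m·K/W
  R'_copper = ln(0.0861/0.0754)/(2πk) = 0.1327/(2π·426) = 4.958×10^-5 m·K/W
  R'_calcium silicate = ln(0.186/0.0861)/(2πk) = 0.7702/(2π·0.0562) = 2.181 m·K/W
ΣR = 0.001456 + 4.958×10^-5 + 2.181 = 2.183 m·K/W
Q' = ΔT/ΣR = (539 K − 288.6 K)/2.183 = 115 W/m

Q' = 115 W/m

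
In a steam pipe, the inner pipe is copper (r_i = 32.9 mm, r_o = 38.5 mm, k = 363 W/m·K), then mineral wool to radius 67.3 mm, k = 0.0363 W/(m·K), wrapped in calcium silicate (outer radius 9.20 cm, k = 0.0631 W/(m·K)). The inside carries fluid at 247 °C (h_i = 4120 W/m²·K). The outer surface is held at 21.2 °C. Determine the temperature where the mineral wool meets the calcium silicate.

Series thermal resistances, inner to outer:
  R'_conv,in = 1/(2πr h) = 1/(2π·0.0329·4120) = 0.001174 m·K/W
  R'_copper = ln(0.0385/0.0329)/(2πk) = 0.1572/(2π·363) = 6.892×10^-5 m·K/W
  R'_mineral wool = ln(0.0673/0.0385)/(2πk) = 0.5585/(2π·0.0363) = 2.449 m·K/W
  R'_calcium silicate = ln(0.0920/0.0673)/(2πk) = 0.3126/(2π·0.0631) = 0.7885 m·K/W
ΣR = 0.001174 + 6.892×10^-5 + 2.449 + 0.7885 = 3.239 m·K/W
Q' = ΔT/ΣR = (247 °C − 21.2 °C)/3.239 = 69.71 W/m
From the inner boundary to the mineral wool/calcium silicate interface, ΣR_partial = 2.450 m·K/W.
T_interface = T_in − Q'·ΣR_partial = 247 °C − (69.71)(2.450) = 76.2 °C

T = 76.2 °C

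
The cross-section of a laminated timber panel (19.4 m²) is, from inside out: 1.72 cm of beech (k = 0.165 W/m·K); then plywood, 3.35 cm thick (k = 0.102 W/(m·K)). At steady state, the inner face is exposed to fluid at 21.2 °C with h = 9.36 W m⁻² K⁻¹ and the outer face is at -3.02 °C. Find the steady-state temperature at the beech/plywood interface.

T = 11.7 °C

Resistance network (inner→outer):
  R_conv,in = 1/(hA) = 1/(9.36·19.4) = 0.005507 K/W
  R_beech = L/(kA) = 0.0172/(0.165·19.4) = 0.005373 K/W
  R_plywood = L/(kA) = 0.0335/(0.102·19.4) = 0.01693 K/W
ΣR = 0.005507 + 0.005373 + 0.01693 = 0.02781 K/W
Q = ΔT/ΣR = (21.2 °C − -3.02 °C)/0.02781 = 870.9 W
From the inner boundary to the beech/plywood interface, ΣR_partial = 0.01088 K/W.
T_interface = T_in − Q·ΣR_partial = 21.2 °C − (870.9)(0.01088) = 11.7 °C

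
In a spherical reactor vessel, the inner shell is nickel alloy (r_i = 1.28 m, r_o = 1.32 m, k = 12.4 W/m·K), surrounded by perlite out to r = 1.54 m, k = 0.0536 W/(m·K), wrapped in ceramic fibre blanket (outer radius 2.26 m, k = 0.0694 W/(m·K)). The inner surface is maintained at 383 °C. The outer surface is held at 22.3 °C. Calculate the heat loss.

Resistance network (inner→outer):
  R_nickel alloy = (1/1.28 − 1/1.32)/(4πk) = 0.02367/(4π·12.4) = 1.519×10^-4 K/W
  R_perlite = (1/1.32 − 1/1.54)/(4πk) = 0.1082/(4π·0.0536) = 0.1607 K/W
  R_ceramic fibre blanket = (1/1.54 − 1/2.26)/(4πk) = 0.2069/(4π·0.0694) = 0.2372 K/W
ΣR = 1.519×10^-4 + 0.1607 + 0.2372 = 0.3981 K/W
Q = ΔT/ΣR = (383 °C − 22.3 °C)/0.3981 = 906 W

Q = 906 W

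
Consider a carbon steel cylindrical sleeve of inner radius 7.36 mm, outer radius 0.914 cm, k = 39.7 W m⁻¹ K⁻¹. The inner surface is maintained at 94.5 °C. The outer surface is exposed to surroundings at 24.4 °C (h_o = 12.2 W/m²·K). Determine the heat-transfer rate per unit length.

Q' = 49.1 W/m

Resistance network (inner→outer):
  R'_carbon steel = ln(0.00914/0.00736)/(2πk) = 0.2166/(2π·39.7) = 8.683×10^-4 m·K/W
  R'_conv,out = 1/(2πr h) = 1/(2π·0.00914·12.2) = 1.427 m·K/W
ΣR = 8.683×10^-4 + 1.427 = 1.428 m·K/W
Q' = ΔT/ΣR = (94.5 °C − 24.4 °C)/1.428 = 49.1 W/m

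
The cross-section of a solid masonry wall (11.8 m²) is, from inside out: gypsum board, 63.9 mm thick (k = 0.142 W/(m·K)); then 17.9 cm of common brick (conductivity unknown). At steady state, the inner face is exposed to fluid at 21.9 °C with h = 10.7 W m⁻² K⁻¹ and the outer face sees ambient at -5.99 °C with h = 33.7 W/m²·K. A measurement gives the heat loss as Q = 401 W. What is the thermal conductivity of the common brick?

k = 0.723 W/m·K

ΣR = ΔT/Q = |21.9 − -5.99|/401 = 0.06955 K/W
Known resistances:
  R_conv,in = 1/(hA) = 1/(10.7·11.8) = 0.007920 K/W
  R_gypsum board = L/(kA) = 0.0639/(0.142·11.8) = 0.03814 K/W
  R_conv,out = 1/(hA) = 1/(33.7·11.8) = 0.002515 K/W
R_common brick = ΣR − ΣR_known = 0.06955 − 0.04858 = 0.02097 K/W
L/(kA) = 0.02097 ⇒ k = 0.179/(0.02097·11.8) = 0.723 W/m·K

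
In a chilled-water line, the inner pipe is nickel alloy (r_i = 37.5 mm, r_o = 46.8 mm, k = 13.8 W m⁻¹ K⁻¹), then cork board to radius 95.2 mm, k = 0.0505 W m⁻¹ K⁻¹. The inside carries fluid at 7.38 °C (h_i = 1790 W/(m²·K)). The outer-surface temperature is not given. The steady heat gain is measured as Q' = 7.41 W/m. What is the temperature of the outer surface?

Sum the resistances:
  R'_conv,in = 1/(2πr h) = 1/(2π·0.0375·1790) = 0.002371 m·K/W
  R'_nickel alloy = ln(0.0468/0.0375)/(2πk) = 0.2215/(2π·13.8) = 0.002555 m·K/W
  R'_cork board = ln(0.0952/0.0468)/(2πk) = 0.7101/(2π·0.0505) = 2.238 m·K/W
ΣR = 2.243 m·K/W
ΔT = Q'·ΣR = 7.41 × 2.243 = 16.62 K
Heat flows inward, so T_out = T_in + ΔT = 7.38 + 16.62 = 24.0 °C

T_out = 24.0 °C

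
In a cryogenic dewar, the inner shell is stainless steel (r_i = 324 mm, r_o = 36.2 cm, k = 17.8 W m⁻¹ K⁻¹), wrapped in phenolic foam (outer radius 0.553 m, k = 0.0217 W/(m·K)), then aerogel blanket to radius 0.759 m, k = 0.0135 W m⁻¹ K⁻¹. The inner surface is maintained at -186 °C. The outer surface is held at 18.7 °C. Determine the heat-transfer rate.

Resistance network (inner→outer):
  R_stainless steel = (1/0.324 − 1/0.362)/(4πk) = 0.3240/(4π·17.8) = 0.001448 K/W
  R_phenolic foam = (1/0.362 − 1/0.553)/(4πk) = 0.9541/(4π·0.0217) = 3.499 K/W
  R_aerogel blanket = (1/0.553 − 1/0.759)/(4πk) = 0.4908/(4π·0.0135) = 2.893 K/W
ΣR = 0.001448 + 3.499 + 2.893 = 6.393 K/W
Q = ΔT/ΣR = (-186 °C − 18.7 °C)/6.393 = -32.0 W
(Negative Q ⇒ heat flows inward; heat gain = 32.0 W.)

Q = 32.0 W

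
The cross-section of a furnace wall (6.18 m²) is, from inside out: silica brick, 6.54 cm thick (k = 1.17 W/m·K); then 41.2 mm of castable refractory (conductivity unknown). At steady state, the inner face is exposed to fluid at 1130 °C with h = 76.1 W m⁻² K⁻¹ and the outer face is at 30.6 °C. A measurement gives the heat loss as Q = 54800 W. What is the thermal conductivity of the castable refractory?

k = 0.750 W/m·K

ΣR = ΔT/Q = |1130 − 30.6|/54800 = 0.02006 K/W
Known resistances:
  R_conv,in = 1/(hA) = 1/(76.1·6.18) = 0.002126 K/W
  R_silica brick = L/(kA) = 0.0654/(1.17·6.18) = 0.009045 K/W
R_castable refractory = ΣR − ΣR_known = 0.02006 − 0.01117 = 0.008890 K/W
L/(kA) = 0.008890 ⇒ k = 0.0412/(0.008890·6.18) = 0.750 W/m·K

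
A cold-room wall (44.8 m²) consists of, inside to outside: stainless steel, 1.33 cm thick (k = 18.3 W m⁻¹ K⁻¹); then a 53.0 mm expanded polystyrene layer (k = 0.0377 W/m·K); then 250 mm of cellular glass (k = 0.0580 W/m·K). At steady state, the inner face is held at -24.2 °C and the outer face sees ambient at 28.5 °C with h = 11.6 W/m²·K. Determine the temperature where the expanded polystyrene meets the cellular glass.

Series thermal resistances, inner to outer:
  R_stainless steel = L/(kA) = 0.0133/(18.3·44.8) = 1.622×10^-5 K/W
  R_expanded polystyrene = L/(kA) = 0.0530/(0.0377·44.8) = 0.03138 K/W
  R_cellular glass = L/(kA) = 0.250/(0.0580·44.8) = 0.09621 K/W
  R_conv,out = 1/(hA) = 1/(11.6·44.8) = 0.001924 K/W
ΣR = 1.622×10^-5 + 0.03138 + 0.09621 + 0.001924 = 0.1295 K/W
Q = ΔT/ΣR = (-24.2 °C − 28.5 °C)/0.1295 = -406.9 W
From the inner boundary to the expanded polystyrene/cellular glass interface, ΣR_partial = 0.03140 K/W.
T_interface = T_in − Q·ΣR_partial = -24.2 °C − (-406.9)(0.03140) = -11.4 °C

T = -11.4 °C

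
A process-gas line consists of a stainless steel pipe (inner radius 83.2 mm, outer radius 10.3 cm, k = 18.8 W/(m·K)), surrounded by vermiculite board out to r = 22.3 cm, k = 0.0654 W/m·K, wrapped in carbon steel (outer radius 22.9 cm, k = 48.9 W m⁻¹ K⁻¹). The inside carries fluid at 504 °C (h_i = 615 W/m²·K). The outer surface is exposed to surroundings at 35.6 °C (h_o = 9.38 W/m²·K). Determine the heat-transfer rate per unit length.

Series thermal resistances, inner to outer:
  R'_conv,in = 1/(2πr h) = 1/(2π·0.0832·615) = 0.003110 m·K/W
  R'_stainless steel = ln(0.103/0.0832)/(2πk) = 0.2135/(2π·18.8) = 0.001807 m·K/W
  R'_vermiculite board = ln(0.223/0.103)/(2πk) = 0.7724/(2π·0.0654) = 1.880 m·K/W
  R'_carbon steel = ln(0.229/0.223)/(2πk) = 0.02655/(2π·48.9) = 8.641×10^-5 m·K/W
  R'_conv,out = 1/(2πr h) = 1/(2π·0.229·9.38) = 0.07409 m·K/W
ΣR = 0.003110 + 0.001807 + 1.880 + 8.641×10^-5 + 0.07409 = 1.959 m·K/W
Q' = ΔT/ΣR = (504 °C − 35.6 °C)/1.959 = 239 W/m

Q' = 239 W/m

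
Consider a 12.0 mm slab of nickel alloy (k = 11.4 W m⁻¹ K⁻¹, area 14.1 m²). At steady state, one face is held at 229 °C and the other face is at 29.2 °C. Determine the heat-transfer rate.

Q = 2.68×10^6 W

Q = kA·ΔT/L = 11.4 × 14.1 × |229 °C − 29.2 °C| / 0.0120 = 2.68×10^6 W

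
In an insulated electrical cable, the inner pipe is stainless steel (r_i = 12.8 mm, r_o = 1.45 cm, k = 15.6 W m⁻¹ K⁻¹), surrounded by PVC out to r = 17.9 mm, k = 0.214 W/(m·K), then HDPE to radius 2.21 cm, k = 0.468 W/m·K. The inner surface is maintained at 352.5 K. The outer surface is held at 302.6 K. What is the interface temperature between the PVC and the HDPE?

Treat each layer as a resistance in series:
  R'_stainless steel = ln(0.0145/0.0128)/(2πk) = 0.1247/(2π·15.6) = 0.001272 m·K/W
  R'_PVC = ln(0.0179/0.0145)/(2πk) = 0.2107/(2π·0.214) = 0.1567 m·K/W
  R'_HDPE = ln(0.0221/0.0179)/(2πk) = 0.2108/(2π·0.468) = 0.07168 m·K/W
ΣR = 0.001272 + 0.1567 + 0.07168 = 0.2297 m·K/W
Q' = ΔT/ΣR = (352.5 K − 302.6 K)/0.2297 = 217.2 W/m
From the inner boundary to the PVC/HDPE interface, ΣR_partial = 0.1580 m·K/W.
T_interface = T_in − Q'·ΣR_partial = 352.5 K − (217.2)(0.1580) = 318.2 K

T = 318.2 K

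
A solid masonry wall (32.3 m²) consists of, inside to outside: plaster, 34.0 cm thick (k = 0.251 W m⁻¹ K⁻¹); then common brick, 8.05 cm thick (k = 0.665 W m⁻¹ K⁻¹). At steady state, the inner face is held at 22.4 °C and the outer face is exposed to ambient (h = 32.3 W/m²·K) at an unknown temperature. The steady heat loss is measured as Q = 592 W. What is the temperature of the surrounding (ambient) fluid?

T_out = -5.21 °C

Series resistances:
  R_plaster = L/(kA) = 0.340/(0.251·32.3) = 0.04194 K/W
  R_common brick = L/(kA) = 0.0805/(0.665·32.3) = 0.003748 K/W
  R_conv,out = 1/(hA) = 1/(32.3·32.3) = 9.585×10^-4 K/W
ΣR = 0.04664 K/W
ΔT = Q·ΣR = 592 × 0.04664 = 27.61 K
Heat flows outward, so T_out = T_in − ΔT = 22.4 − 27.61 = -5.21 °C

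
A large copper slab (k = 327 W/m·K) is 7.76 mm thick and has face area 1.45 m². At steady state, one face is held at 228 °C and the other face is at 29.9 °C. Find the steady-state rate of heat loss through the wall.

Q = kA·ΔT/L = 327 × 1.45 × |228 °C − 29.9 °C| / 0.00776 = 1.21×10^7 W

Q = 12100 kW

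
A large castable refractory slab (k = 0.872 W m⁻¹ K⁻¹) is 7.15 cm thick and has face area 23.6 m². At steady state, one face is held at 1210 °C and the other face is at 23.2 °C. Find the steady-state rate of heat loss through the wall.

Q = 3.42×10^5 W

Q = kA·ΔT/L = 0.872 × 23.6 × |1210 °C − 23.2 °C| / 0.0715 = 3.42×10^5 W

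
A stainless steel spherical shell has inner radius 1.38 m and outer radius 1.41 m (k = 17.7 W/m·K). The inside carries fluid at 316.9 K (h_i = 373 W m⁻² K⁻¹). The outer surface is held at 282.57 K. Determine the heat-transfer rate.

Q = 189 kW

Treat each layer as a resistance in series:
  R_conv,in = 1/(4πr²h) = 1/(4π·1.38²·373) = 1.120×10^-4 K/W
  R_stainless steel = (1/1.38 − 1/1.41)/(4πk) = 0.01542/(4π·17.7) = 6.932×10^-5 K/W
ΣR = 1.120×10^-4 + 6.932×10^-5 = 1.813×10^-4 K/W
Q = ΔT/ΣR = (316.9 K − 282.57 K)/1.813×10^-4 = 1.89×10^5 W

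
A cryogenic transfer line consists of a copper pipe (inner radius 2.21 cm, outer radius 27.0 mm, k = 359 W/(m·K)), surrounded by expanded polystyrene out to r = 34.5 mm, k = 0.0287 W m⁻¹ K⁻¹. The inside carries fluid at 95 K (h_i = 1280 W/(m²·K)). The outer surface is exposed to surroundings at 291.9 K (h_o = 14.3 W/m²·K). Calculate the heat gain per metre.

Q' = 117 W/m

Resistance network (inner→outer):
  R'_conv,in = 1/(2πr h) = 1/(2π·0.0221·1280) = 0.005626 m·K/W
  R'_copper = ln(0.0270/0.0221)/(2πk) = 0.2003/(2π·359) = 8.878×10^-5 m·K/W
  R'_expanded polystyrene = ln(0.0345/0.0270)/(2πk) = 0.2451/(2π·0.0287) = 1.359 m·K/W
  R'_conv,out = 1/(2πr h) = 1/(2π·0.0345·14.3) = 0.3226 m·K/W
ΣR = 0.005626 + 8.878×10^-5 + 1.359 + 0.3226 = 1.687 m·K/W
Q' = ΔT/ΣR = (95 K − 291.9 K)/1.687 = -117 W/m
(Negative Q' ⇒ heat flows inward; heat gain = 117 W/m.)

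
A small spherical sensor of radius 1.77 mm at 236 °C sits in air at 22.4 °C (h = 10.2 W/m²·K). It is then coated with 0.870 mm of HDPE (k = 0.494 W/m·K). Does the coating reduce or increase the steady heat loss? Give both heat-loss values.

increases: 0.0858 → 0.186 W

Critical radius for a sphere: r_cr = 2k/h = 0.0969 m = 9.69 cm.
Outer radius after coating: r₂ = 0.00177 + 8.70×10^-4 = 0.002640 m.
Since r₁ < r_cr and r₂ ≤ r_cr, the coating moves toward the maximum at r_cr — heat loss rises.
Bare: R = 1/(4πr₁²h) = 2490 K/W; Q = 213.6/2490 = 0.0858 W.
Coated: R = R_cond + R_conv = 1149 K/W; Q = 213.6/1149 = 0.186 W.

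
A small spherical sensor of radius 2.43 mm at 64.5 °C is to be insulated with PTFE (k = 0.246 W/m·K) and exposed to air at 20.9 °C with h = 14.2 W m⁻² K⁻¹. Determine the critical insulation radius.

For a sphere, r_cr = 2k_ins/h = 2·0.246/14.2 = 0.0346 m = 3.46 cm

r_cr = 3.46 cm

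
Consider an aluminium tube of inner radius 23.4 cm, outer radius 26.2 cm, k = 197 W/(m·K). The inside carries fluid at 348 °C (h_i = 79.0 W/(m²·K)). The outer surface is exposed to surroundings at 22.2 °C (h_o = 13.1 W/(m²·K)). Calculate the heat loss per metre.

Q' = 5.92 kW/m

Resistance network (inner→outer):
  R'_conv,in = 1/(2πr h) = 1/(2π·0.234·79.0) = 0.008609 m·K/W
  R'_aluminium = ln(0.262/0.234)/(2πk) = 0.1130/(2π·197) = 9.131×10^-5 m·K/W
  R'_conv,out = 1/(2πr h) = 1/(2π·0.262·13.1) = 0.04637 m·K/W
ΣR = 0.008609 + 9.131×10^-5 + 0.04637 = 0.05507 m·K/W
Q' = ΔT/ΣR = (348 °C − 22.2 °C)/0.05507 = 5920 W/m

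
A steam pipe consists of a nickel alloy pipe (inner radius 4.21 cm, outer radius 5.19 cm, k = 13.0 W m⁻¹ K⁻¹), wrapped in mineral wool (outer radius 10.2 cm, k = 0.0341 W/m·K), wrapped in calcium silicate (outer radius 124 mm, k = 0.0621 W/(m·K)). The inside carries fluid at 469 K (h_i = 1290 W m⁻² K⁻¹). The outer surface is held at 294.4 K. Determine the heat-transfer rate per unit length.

Q' = 47.7 W/m

Series thermal resistances, inner to outer:
  R'_conv,in = 1/(2πr h) = 1/(2π·0.0421·1290) = 0.002931 m·K/W
  R'_nickel alloy = ln(0.0519/0.0421)/(2πk) = 0.2093/(2π·13.0) = 0.002562 m·K/W
  R'_mineral wool = ln(0.102/0.0519)/(2πk) = 0.6757/(2π·0.0341) = 3.153 m·K/W
  R'_calcium silicate = ln(0.124/0.102)/(2πk) = 0.1953/(2π·0.0621) = 0.5006 m·K/W
ΣR = 0.002931 + 0.002562 + 3.153 + 0.5006 = 3.659 m·K/W
Q' = ΔT/ΣR = (469 K − 294.4 K)/3.659 = 47.7 W/m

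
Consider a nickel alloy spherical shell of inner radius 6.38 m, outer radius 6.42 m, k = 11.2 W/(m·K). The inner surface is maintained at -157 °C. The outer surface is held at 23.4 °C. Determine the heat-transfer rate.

Q = 4πk·ΔT/(1/r₁ − 1/r₂) = 4π × 11.2 × 180.4 / (1/6.38 − 1/6.42) = 2.60×10^7 W

Q = 26000 kW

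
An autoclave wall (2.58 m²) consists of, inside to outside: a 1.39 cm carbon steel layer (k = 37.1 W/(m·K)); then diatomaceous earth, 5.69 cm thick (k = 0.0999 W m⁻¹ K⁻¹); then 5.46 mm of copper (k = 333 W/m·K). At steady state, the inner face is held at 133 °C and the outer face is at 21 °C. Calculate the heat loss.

Q = 507 W

Series thermal resistances, inner to outer:
  R_carbon steel = L/(kA) = 0.0139/(37.1·2.58) = 1.452×10^-4 K/W
  R_diatomaceous earth = L/(kA) = 0.0569/(0.0999·2.58) = 0.2208 K/W
  R_copper = L/(kA) = 0.00546/(333·2.58) = 6.355×10^-6 K/W
ΣR = 1.452×10^-4 + 0.2208 + 6.355×10^-6 = 0.2210 K/W
Q = ΔT/ΣR = (133 °C − 21 °C)/0.2210 = 507 W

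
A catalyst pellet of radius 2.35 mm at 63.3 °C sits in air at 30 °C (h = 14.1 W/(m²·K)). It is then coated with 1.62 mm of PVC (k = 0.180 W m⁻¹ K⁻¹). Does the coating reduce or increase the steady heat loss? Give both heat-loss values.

Critical radius for a sphere: r_cr = 2k/h = 0.0255 m = 2.55 cm.
Outer radius after coating: r₂ = 0.00235 + 0.00162 = 0.00397 m.
Since r₁ < r_cr and r₂ ≤ r_cr, the coating moves toward the maximum at r_cr — heat loss rises.
Bare: R = 1/(4πr₁²h) = 1022 K/W; Q = 33.3/1022 = 0.0326 W.
Coated: R = R_cond + R_conv = 434.9 K/W; Q = 33.3/434.9 = 0.0766 W.

increases: 0.0326 → 0.0766 W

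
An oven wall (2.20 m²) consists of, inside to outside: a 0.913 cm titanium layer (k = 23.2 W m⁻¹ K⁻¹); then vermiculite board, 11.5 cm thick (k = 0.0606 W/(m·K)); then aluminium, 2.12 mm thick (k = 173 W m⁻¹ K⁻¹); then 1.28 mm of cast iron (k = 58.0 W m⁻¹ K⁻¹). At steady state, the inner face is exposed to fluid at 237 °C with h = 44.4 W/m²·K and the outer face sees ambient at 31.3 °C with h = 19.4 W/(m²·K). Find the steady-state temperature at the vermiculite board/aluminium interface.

T = 36.7 °C

Series thermal resistances, inner to outer:
  R_conv,in = 1/(hA) = 1/(44.4·2.20) = 0.01024 K/W
  R_titanium = L/(kA) = 0.00913/(23.2·2.20) = 1.789×10^-4 K/W
  R_vermiculite board = L/(kA) = 0.115/(0.0606·2.20) = 0.8626 K/W
  R_aluminium = L/(kA) = 0.00212/(173·2.20) = 5.570×10^-6 K/W
  R_cast iron = L/(kA) = 0.00128/(58.0·2.20) = 1.003×10^-5 K/W
  R_conv,out = 1/(hA) = 1/(19.4·2.20) = 0.02343 K/W
ΣR = 0.01024 + 1.789×10^-4 + 0.8626 + 5.570×10^-6 + 1.003×10^-5 + 0.02343 = 0.8965 K/W
Q = ΔT/ΣR = (237 °C − 31.3 °C)/0.8965 = 229.4 W
From the inner boundary to the vermiculite board/aluminium interface, ΣR_partial = 0.8730 K/W.
T_interface = T_in − Q·ΣR_partial = 237 °C − (229.4)(0.8730) = 36.7 °C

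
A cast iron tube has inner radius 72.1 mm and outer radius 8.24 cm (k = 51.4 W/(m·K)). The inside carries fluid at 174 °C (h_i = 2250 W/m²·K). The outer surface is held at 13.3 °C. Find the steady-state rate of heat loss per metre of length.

Resistance network (inner→outer):
  R'_conv,in = 1/(2πr h) = 1/(2π·0.0721·2250) = 9.811×10^-4 m·K/W
  R'_cast iron = ln(0.0824/0.0721)/(2πk) = 0.1335/(2π·51.4) = 4.135×10^-4 m·K/W
ΣR = 9.811×10^-4 + 4.135×10^-4 = 0.001395 m·K/W
Q' = ΔT/ΣR = (174 °C − 13.3 °C)/0.001395 = 1.15×10^5 W/m

Q' = 1.15×10^5 W/m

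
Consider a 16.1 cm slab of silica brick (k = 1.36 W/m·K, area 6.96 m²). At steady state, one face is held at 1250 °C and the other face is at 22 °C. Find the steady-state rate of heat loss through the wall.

Q = 72.2 kW

Q = kA·ΔT/L = 1.36 × 6.96 × |1250 °C − 22 °C| / 0.161 = 72200 W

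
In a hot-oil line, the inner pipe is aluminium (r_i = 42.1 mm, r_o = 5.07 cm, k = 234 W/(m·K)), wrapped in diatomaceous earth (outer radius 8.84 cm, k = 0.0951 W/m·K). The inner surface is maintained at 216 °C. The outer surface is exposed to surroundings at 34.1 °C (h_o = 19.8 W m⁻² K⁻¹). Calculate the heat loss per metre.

Treat each layer as a resistance in series:
  R'_aluminium = ln(0.0507/0.0421)/(2πk) = 0.1859/(2π·234) = 1.264×10^-4 m·K/W
  R'_diatomaceous earth = ln(0.0884/0.0507)/(2πk) = 0.5559/(2π·0.0951) = 0.9304 m·K/W
  R'_conv,out = 1/(2πr h) = 1/(2π·0.0884·19.8) = 0.09093 m·K/W
ΣR = 1.264×10^-4 + 0.9304 + 0.09093 = 1.021 m·K/W
Q' = ΔT/ΣR = (216 °C − 34.1 °C)/1.021 = 178 W/m

Q' = 178 W/m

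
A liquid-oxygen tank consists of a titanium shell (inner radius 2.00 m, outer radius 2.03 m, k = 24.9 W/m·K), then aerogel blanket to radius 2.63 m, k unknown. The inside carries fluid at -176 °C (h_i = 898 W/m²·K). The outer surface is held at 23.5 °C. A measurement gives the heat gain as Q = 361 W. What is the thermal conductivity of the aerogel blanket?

ΣR = ΔT/Q = |-176 − 23.5|/361 = 0.5526 K/W
Known resistances:
  R_conv,in = 1/(4πr²h) = 1/(4π·2.00²·898) = 2.215×10^-5 K/W
  R_titanium = (1/2.00 − 1/2.03)/(4πk) = 0.007389/(4π·24.9) = 2.361×10^-5 K/W
R_aerogel blanket = ΣR − ΣR_known = 0.5526 − 4.576×10^-5 = 0.5526 K/W
(1/r₁−1/r₂)/(4πk) = 0.5526 ⇒ k = 0.1124/(4π·0.5526) = 0.0162 W/m·K

k = 0.0162 W/m·K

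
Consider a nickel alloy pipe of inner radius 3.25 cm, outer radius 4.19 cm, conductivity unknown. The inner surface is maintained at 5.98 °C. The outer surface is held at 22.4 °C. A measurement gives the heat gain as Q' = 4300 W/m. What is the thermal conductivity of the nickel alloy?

k = 10.6 W/m·K

ΣR = ΔT/Q' = |5.98 − 22.4|/4300 = 0.003819 m·K/W
ln(r₂/r₁)/(2πk) = 0.003819 ⇒ k = 0.2540/(2π·0.003819) = 10.6 W/m·K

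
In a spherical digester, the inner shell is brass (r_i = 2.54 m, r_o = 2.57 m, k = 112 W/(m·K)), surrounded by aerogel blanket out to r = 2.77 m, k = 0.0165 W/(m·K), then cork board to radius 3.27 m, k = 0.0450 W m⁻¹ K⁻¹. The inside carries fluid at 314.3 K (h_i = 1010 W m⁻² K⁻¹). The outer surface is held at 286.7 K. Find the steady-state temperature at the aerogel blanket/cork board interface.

T = 298.3 K

Treat each layer as a resistance in series:
  R_conv,in = 1/(4πr²h) = 1/(4π·2.54²·1010) = 1.221×10^-5 K/W
  R_brass = (1/2.54 − 1/2.57)/(4πk) = 0.004596/(4π·112) = 3.265×10^-6 K/W
  R_aerogel blanket = (1/2.57 − 1/2.77)/(4πk) = 0.02809/(4π·0.0165) = 0.1355 K/W
  R_cork board = (1/2.77 − 1/3.27)/(4πk) = 0.05520/(4π·0.0450) = 0.09762 K/W
ΣR = 1.221×10^-5 + 3.265×10^-6 + 0.1355 + 0.09762 = 0.2331 K/W
Q = ΔT/ΣR = (314.3 K − 286.7 K)/0.2331 = 118.4 W
From the inner boundary to the aerogel blanket/cork board interface, ΣR_partial = 0.1355 K/W.
T_interface = T_in − Q·ΣR_partial = 314.3 K − (118.4)(0.1355) = 298.3 K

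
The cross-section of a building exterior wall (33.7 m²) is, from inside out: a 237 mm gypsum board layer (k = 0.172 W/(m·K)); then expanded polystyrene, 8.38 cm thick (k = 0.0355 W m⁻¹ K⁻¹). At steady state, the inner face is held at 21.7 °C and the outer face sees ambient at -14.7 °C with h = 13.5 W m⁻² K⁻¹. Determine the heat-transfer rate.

Q = 322 W

Series thermal resistances, inner to outer:
  R_gypsum board = L/(kA) = 0.237/(0.172·33.7) = 0.04089 K/W
  R_expanded polystyrene = L/(kA) = 0.0838/(0.0355·33.7) = 0.07005 K/W
  R_conv,out = 1/(hA) = 1/(13.5·33.7) = 0.002198 K/W
ΣR = 0.04089 + 0.07005 + 0.002198 = 0.1131 K/W
Q = ΔT/ΣR = (21.7 °C − -14.7 °C)/0.1131 = 322 W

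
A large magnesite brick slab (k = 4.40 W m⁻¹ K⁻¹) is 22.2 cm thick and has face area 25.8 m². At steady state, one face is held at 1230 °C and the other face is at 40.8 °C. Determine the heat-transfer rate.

Q = kA·ΔT/L = 4.40 × 25.8 × |1230 °C − 40.8 °C| / 0.222 = 6.08×10^5 W

Q = 608 kW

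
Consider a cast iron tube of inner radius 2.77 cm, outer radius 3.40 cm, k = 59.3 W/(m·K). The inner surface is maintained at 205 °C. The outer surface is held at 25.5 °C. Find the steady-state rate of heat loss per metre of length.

Q' = 326 kW/m

Q' = 2πk·ΔT/ln(r₂/r₁) = 2π × 59.3 × 179.5 / ln(0.0340/0.0277) = 3.26×10^5 W/m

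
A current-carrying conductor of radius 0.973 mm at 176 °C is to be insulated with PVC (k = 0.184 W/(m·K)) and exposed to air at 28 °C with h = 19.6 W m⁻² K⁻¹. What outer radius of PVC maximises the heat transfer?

For a cylinder, r_cr = k_ins/h = 0.184/19.6 = 0.00939 m = 0.939 cm

r_cr = 0.939 cm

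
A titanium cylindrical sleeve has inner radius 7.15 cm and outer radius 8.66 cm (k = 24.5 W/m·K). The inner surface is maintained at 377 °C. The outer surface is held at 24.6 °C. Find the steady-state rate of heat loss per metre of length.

Q' = 2.83×10^5 W/m

Q' = 2πk·ΔT/ln(r₂/r₁) = 2π × 24.5 × 352.4 / ln(0.0866/0.0715) = 2.83×10^5 W/m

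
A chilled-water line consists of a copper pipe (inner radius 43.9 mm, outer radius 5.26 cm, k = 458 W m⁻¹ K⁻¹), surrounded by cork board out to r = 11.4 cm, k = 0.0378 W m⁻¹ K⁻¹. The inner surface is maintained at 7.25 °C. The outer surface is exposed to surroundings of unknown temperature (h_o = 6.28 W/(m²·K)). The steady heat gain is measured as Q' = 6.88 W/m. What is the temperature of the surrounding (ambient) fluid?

Series resistances:
  R'_copper = ln(0.0526/0.0439)/(2πk) = 0.1808/(2π·458) = 6.283×10^-5 m·K/W
  R'_cork board = ln(0.114/0.0526)/(2πk) = 0.7735/(2π·0.0378) = 3.257 m·K/W
  R'_conv,out = 1/(2πr h) = 1/(2π·0.114·6.28) = 0.2223 m·K/W
ΣR = 3.479 m·K/W
ΔT = Q'·ΣR = 6.88 × 3.479 = 23.94 K
Heat flows inward, so T_out = T_in + ΔT = 7.25 + 23.94 = 31.2 °C

T_out = 31.2 °C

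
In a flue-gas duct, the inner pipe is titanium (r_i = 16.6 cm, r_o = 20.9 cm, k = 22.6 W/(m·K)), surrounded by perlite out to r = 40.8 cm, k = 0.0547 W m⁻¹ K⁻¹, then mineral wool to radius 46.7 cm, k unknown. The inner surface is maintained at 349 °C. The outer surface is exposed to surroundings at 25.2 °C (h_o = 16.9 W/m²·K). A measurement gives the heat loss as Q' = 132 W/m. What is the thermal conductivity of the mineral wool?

ΣR = ΔT/Q' = |349 − 25.2|/132 = 2.453 m·K/W
Known resistances:
  R'_titanium = ln(0.209/0.166)/(2πk) = 0.2303/(2π·22.6) = 0.001622 m·K/W
  R'_perlite = ln(0.408/0.209)/(2πk) = 0.6689/(2π·0.0547) = 1.946 m·K/W
  R'_conv,out = 1/(2πr h) = 1/(2π·0.467·16.9) = 0.02017 m·K/W
R_mineral wool = ΣR − ΣR_known = 2.453 − 1.968 = 0.4850 m·K/W
ln(r₂/r₁)/(2πk) = 0.4850 ⇒ k = 0.1351/(2π·0.4850) = 0.0443 W/m·K

k = 0.0443 W/m·K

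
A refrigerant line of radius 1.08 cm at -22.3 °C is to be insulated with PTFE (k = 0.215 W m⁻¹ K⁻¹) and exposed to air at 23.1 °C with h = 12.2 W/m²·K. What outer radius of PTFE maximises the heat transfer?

r_cr = 1.76 cm

For a cylinder, r_cr = k_ins/h = 0.215/12.2 = 0.0176 m = 1.76 cm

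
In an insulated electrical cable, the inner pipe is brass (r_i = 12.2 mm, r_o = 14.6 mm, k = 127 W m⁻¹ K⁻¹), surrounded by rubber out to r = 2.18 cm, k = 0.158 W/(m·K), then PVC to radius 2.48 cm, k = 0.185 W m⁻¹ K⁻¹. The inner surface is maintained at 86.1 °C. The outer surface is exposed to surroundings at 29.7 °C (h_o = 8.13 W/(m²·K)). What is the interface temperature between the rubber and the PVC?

T = 68.6 °C

Treat each layer as a resistance in series:
  R'_brass = ln(0.0146/0.0122)/(2πk) = 0.1796/(2π·127) = 2.251×10^-4 m·K/W
  R'_rubber = ln(0.0218/0.0146)/(2πk) = 0.4009/(2π·0.158) = 0.4038 m·K/W
  R'_PVC = ln(0.0248/0.0218)/(2πk) = 0.1289/(2π·0.185) = 0.1109 m·K/W
  R'_conv,out = 1/(2πr h) = 1/(2π·0.0248·8.13) = 0.7894 m·K/W
ΣR = 2.251×10^-4 + 0.4038 + 0.1109 + 0.7894 = 1.304 m·K/W
Q' = ΔT/ΣR = (86.1 °C − 29.7 °C)/1.304 = 43.25 W/m
From the inner boundary to the rubber/PVC interface, ΣR_partial = 0.4040 m·K/W.
T_interface = T_in − Q'·ΣR_partial = 86.1 °C − (43.25)(0.4040) = 68.6 °C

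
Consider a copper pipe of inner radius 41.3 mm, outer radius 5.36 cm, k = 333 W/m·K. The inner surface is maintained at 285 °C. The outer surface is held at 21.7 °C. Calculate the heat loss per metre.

Q' = 2πk·ΔT/ln(r₂/r₁) = 2π × 333 × 263.3 / ln(0.0536/0.0413) = 2.11×10^6 W/m

Q' = 2110 kW/m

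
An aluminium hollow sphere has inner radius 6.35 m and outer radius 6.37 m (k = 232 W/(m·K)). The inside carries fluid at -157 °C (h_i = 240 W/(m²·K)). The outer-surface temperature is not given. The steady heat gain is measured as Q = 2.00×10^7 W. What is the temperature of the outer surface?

T_out = 10.9 °C

Sum the resistances:
  R_conv,in = 1/(4πr²h) = 1/(4π·6.35²·240) = 8.223×10^-6 K/W
  R_aluminium = (1/6.35 − 1/6.37)/(4πk) = 4.944×10^-4/(4π·232) = 1.696×10^-7 K/W
ΣR = 8.393×10^-6 K/W
ΔT = Q·ΣR = 2.00×10^7 × 8.393×10^-6 = 167.9 K
Heat flows inward, so T_out = T_in + ΔT = -157 + 167.9 = 10.9 °C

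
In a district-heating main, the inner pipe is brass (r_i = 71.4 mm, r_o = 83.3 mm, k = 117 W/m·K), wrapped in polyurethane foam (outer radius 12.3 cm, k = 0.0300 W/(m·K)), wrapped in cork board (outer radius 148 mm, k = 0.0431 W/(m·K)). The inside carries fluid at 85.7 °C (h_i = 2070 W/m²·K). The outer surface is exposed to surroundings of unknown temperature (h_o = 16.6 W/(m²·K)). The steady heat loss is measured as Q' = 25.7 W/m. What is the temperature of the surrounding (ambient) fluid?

Sum the resistances:
  R'_conv,in = 1/(2πr h) = 1/(2π·0.0714·2070) = 0.001077 m·K/W
  R'_brass = ln(0.0833/0.0714)/(2πk) = 0.1542/(2π·117) = 2.097×10^-4 m·K/W
  R'_polyurethane foam = ln(0.123/0.0833)/(2πk) = 0.3897/(2π·0.0300) = 2.068 m·K/W
  R'_cork board = ln(0.148/0.123)/(2πk) = 0.1850/(2π·0.0431) = 0.6833 m·K/W
  R'_conv,out = 1/(2πr h) = 1/(2π·0.148·16.6) = 0.06478 m·K/W
ΣR = 2.817 m·K/W
ΔT = Q'·ΣR = 25.7 × 2.817 = 72.40 K
Heat flows outward, so T_out = T_in − ΔT = 85.7 − 72.40 = 13.3 °C

T_out = 13.3 °C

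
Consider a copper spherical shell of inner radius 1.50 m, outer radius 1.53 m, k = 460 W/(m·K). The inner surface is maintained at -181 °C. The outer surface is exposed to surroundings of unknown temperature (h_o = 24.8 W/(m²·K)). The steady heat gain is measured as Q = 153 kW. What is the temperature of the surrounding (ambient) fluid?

T_out = 29.1 °C

Sum the resistances:
  R_copper = (1/1.50 − 1/1.53)/(4πk) = 0.01307/(4π·460) = 2.261×10^-6 K/W
  R_conv,out = 1/(4πr²h) = 1/(4π·1.53²·24.8) = 0.001371 K/W
ΣR = 0.001373 K/W
ΔT = Q·ΣR = 1.53×10^5 × 0.001373 = 210.1 K
Heat flows inward, so T_out = T_in + ΔT = -181 + 210.1 = 29.1 °C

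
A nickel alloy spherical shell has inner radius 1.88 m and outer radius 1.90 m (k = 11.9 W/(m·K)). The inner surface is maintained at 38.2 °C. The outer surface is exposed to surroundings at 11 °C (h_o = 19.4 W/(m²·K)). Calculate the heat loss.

Treat each layer as a resistance in series:
  R_nickel alloy = (1/1.88 − 1/1.90)/(4πk) = 0.005599/(4π·11.9) = 3.744×10^-5 K/W
  R_conv,out = 1/(4πr²h) = 1/(4π·1.90²·19.4) = 0.001136 K/W
ΣR = 3.744×10^-5 + 0.001136 = 0.001173 K/W
Q = ΔT/ΣR = (38.2 °C − 11 °C)/0.001173 = 23200 W

Q = 23.2 kW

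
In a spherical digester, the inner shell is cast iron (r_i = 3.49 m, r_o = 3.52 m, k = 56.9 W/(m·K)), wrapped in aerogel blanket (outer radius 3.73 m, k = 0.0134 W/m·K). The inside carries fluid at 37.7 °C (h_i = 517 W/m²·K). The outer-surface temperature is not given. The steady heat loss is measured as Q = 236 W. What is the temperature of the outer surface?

Sum the resistances:
  R_conv,in = 1/(4πr²h) = 1/(4π·3.49²·517) = 1.264×10^-5 K/W
  R_cast iron = (1/3.49 − 1/3.52)/(4πk) = 0.002442/(4π·56.9) = 3.415×10^-6 K/W
  R_aerogel blanket = (1/3.52 − 1/3.73)/(4πk) = 0.01599/(4π·0.0134) = 0.09498 K/W
ΣR = 0.09500 K/W
ΔT = Q·ΣR = 236 × 0.09500 = 22.42 K
Heat flows outward, so T_out = T_in − ΔT = 37.7 − 22.42 = 15.3 °C

T_out = 15.3 °C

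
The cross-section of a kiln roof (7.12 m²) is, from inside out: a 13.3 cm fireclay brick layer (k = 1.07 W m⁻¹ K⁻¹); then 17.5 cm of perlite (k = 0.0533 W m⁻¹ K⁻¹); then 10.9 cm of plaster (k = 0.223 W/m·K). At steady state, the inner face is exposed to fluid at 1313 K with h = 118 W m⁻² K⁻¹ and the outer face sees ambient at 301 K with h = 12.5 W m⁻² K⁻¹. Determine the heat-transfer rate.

Treat each layer as a resistance in series:
  R_conv,in = 1/(hA) = 1/(118·7.12) = 0.001190 K/W
  R_fireclay brick = L/(kA) = 0.133/(1.07·7.12) = 0.01746 K/W
  R_perlite = L/(kA) = 0.175/(0.0533·7.12) = 0.4611 K/W
  R_plaster = L/(kA) = 0.109/(0.223·7.12) = 0.06865 K/W
  R_conv,out = 1/(hA) = 1/(12.5·7.12) = 0.01124 K/W
ΣR = 0.001190 + 0.01746 + 0.4611 + 0.06865 + 0.01124 = 0.5596 K/W
Q = ΔT/ΣR = (1313 K − 301 K)/0.5596 = 1810 W

Q = 1810 W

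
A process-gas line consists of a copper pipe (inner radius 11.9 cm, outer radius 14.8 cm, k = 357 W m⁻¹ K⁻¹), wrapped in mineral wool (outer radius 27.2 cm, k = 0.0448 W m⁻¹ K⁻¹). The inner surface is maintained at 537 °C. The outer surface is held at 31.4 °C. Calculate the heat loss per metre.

Q' = 234 W/m

Treat each layer as a resistance in series:
  R'_copper = ln(0.148/0.119)/(2πk) = 0.2181/(2π·357) = 9.723×10^-5 m·K/W
  R'_mineral wool = ln(0.272/0.148)/(2πk) = 0.6086/(2π·0.0448) = 2.162 m·K/W
ΣR = 9.723×10^-5 + 2.162 = 2.162 m·K/W
Q' = ΔT/ΣR = (537 °C − 31.4 °C)/2.162 = 234 W/m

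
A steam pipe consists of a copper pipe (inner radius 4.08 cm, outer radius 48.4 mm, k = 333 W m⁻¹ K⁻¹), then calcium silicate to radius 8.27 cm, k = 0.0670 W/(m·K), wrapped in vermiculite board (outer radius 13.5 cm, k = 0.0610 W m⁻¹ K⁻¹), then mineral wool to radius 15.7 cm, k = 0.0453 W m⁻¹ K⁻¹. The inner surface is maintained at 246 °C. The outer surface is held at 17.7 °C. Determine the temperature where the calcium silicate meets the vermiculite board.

T = 152 °C

Resistance network (inner→outer):
  R'_copper = ln(0.0484/0.0408)/(2πk) = 0.1708/(2π·333) = 8.164×10^-5 m·K/W
  R'_calcium silicate = ln(0.0827/0.0484)/(2πk) = 0.5357/(2π·0.0670) = 1.273 m·K/W
  R'_vermiculite board = ln(0.135/0.0827)/(2πk) = 0.4901/(2π·0.0610) = 1.279 m·K/W
  R'_mineral wool = ln(0.157/0.135)/(2πk) = 0.1510/(2π·0.0453) = 0.5304 m·K/W
ΣR = 8.164×10^-5 + 1.273 + 1.279 + 0.5304 = 3.082 m·K/W
Q' = ΔT/ΣR = (246 °C − 17.7 °C)/3.082 = 74.08 W/m
From the inner boundary to the calcium silicate/vermiculite board interface, ΣR_partial = 1.273 m·K/W.
T_interface = T_in − Q'·ΣR_partial = 246 °C − (74.08)(1.273) = 152 °C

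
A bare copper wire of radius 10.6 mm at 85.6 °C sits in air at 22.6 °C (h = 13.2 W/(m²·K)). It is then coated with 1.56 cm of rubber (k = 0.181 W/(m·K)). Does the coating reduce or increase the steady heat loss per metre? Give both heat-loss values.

Critical radius for a cylinder: r_cr = k/h = 0.0137 m = 1.37 cm.
Outer radius after coating: r₂ = 0.0106 + 0.0156 = 0.0262 m.
r₁ < r_cr < r₂: heat loss rises to a maximum at r_cr then falls. Whether the coating helps depends on whether Q(r₂) has dropped back below Q(r₁).
Bare: R = 1/(2πr₁h) = 1.137 m·K/W; Q = 63/1.137 = 55.4 W/m.
Coated: R = R_cond + R_conv = 1.256 m·K/W; Q = 63/1.256 = 50.2 W/m.

reduces: 55.4 → 50.2 W/m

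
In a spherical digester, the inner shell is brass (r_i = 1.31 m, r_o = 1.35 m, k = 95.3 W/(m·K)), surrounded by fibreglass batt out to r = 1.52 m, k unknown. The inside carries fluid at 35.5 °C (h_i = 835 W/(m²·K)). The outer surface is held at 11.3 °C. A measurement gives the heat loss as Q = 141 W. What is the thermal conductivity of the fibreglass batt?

ΣR = ΔT/Q = |35.5 − 11.3|/141 = 0.1716 K/W
Known resistances:
  R_conv,in = 1/(4πr²h) = 1/(4π·1.31²·835) = 5.553×10^-5 K/W
  R_brass = (1/1.31 − 1/1.35)/(4πk) = 0.02262/(4π·95.3) = 1.889×10^-5 K/W
R_fibreglass batt = ΣR − ΣR_known = 0.1716 − 7.442×10^-5 = 0.1715 K/W
(1/r₁−1/r₂)/(4πk) = 0.1715 ⇒ k = 0.08285/(4π·0.1715) = 0.0384 W/m·K

k = 0.0384 W/m·K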